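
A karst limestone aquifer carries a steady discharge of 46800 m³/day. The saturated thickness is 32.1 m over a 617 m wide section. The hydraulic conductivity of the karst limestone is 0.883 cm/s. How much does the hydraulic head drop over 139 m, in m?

Convert K: 0.883 cm/s × 864 = 762.9 m/day.
Cross-sectional area A = 617 × 32.1 = 19806 m².
From Q = K·A·i, i = Q / (K·A) = 46800 / (762.9 × 19806) = 0.003097.
Head loss Δh = i · L = 0.003097 × 139 = 0.4305 m.

0.431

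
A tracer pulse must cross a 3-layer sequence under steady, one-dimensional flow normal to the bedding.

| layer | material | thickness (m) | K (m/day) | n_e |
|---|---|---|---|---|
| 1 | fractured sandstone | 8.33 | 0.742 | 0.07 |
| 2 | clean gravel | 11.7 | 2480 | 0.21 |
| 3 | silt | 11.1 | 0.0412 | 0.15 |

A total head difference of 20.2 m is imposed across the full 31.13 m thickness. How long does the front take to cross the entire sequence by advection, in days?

With flow normal to the layers, continuity requires the same specific discharge q through every layer.
Σ(b_i/K_i) = 8.33/0.742 + 11.7/2480 + 11.1/0.0412 = 280.6 d.
q = Δh / Σ(b_i/K_i) = 20.2 / 280.6 = 0.07198 m/day.
In each layer the seepage velocity is v_i = q/n_i, so the layer transit time is t_i = b_i·n_i / q:
  layer 1 (fractured sandstone): t_1 = 8.33 × 0.07 / 0.07198 = 8.101 d
  layer 2 (clean gravel): t_2 = 11.7 × 0.21 / 0.07198 = 34.14 d
  layer 3 (silt): t_3 = 11.1 × 0.15 / 0.07198 = 23.13 d
Total t = Σ t_i = 65.37 days.

65.4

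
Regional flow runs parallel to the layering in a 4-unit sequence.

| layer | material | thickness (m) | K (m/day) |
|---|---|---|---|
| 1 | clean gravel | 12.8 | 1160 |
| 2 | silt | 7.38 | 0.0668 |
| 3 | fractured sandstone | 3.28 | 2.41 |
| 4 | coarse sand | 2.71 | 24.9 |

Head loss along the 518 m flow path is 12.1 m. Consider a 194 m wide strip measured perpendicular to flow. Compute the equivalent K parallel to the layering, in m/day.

570

Flow is parallel to layering, so each bed carries its own Darcy discharge and the transmissivities add.
Σ(K_i·b_i) = 1160×12.8 + 0.0668×7.38 + 2.41×3.28 + 24.9×2.71 = 14924 m²/day.
Total thickness b = 26.17 m, so K_eq = Σ(K_i·b_i)/b = 570.3 m/day.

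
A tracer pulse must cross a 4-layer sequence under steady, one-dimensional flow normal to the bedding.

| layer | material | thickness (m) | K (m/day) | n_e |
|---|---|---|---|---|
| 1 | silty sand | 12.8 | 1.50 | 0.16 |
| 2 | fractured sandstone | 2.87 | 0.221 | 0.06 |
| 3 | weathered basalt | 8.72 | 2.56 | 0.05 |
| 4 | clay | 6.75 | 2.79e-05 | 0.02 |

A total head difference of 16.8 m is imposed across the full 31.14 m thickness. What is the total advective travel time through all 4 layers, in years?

110

With flow normal to the layers, continuity requires the same specific discharge q through every layer.
Σ(b_i/K_i) = 12.8/1.50 + 2.87/0.221 + 8.72/2.56 + 6.75/2.79e-05 = 2.420e+05 d.
q = Δh / Σ(b_i/K_i) = 16.8 / 2.420e+05 = 6.943e-05 m/day.
In each layer the seepage velocity is v_i = q/n_i, so the layer transit time is t_i = b_i·n_i / q:
  layer 1 (silty sand): t_1 = 12.8 × 0.16 / 6.943e-05 = 29496 d
  layer 2 (fractured sandstone): t_2 = 2.87 × 0.06 / 6.943e-05 = 2480 d
  layer 3 (weathered basalt): t_3 = 8.72 × 0.05 / 6.943e-05 = 6279 d
  layer 4 (clay): t_4 = 6.75 × 0.02 / 6.943e-05 = 1944 d
Total t = Σ t_i = 40200 days = 110.1 years.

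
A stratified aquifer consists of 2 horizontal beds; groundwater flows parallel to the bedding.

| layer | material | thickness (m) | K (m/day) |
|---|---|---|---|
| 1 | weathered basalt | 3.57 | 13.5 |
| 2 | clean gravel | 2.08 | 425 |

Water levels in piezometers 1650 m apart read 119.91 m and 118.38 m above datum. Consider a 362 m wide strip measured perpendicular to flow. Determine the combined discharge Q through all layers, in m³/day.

313

Flow is parallel to layering, so each bed carries its own Darcy discharge and the transmissivities add.
Σ(K_i·b_i) = 13.5×3.57 + 425×2.08 = 932.2 m²/day.
Hydraulic gradient i = (119.91 − 118.38) / 1650 = 1.53 / 1650 = 0.0009273.
Q = Σ(K_i·b_i) · W · i = 932.2 × 362 × 0.0009273 = 312.9 m³/day.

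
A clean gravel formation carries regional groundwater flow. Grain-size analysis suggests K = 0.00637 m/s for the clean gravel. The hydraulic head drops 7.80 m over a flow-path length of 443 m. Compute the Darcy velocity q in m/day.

Convert K: 0.00637 m/s × 86400 = 550.4 m/day.
Hydraulic gradient i = Δh / L = 7.80 / 443 = 0.01761.
Specific discharge q = K · i = 550.4 × 0.01761 = 9.690 m/day.

9.69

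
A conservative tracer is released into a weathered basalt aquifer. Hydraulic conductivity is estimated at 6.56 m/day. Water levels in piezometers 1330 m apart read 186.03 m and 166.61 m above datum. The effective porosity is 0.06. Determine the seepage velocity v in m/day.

Hydraulic gradient i = (186.03 − 166.61) / 1330 = 19.42 / 1330 = 0.01460.
Darcy flux q = K · i = 6.560 × 0.01460 = 0.09579 m/day.
Seepage velocity v = q / n_e = 0.09579 / 0.06 = 1.596 m/day.

1.60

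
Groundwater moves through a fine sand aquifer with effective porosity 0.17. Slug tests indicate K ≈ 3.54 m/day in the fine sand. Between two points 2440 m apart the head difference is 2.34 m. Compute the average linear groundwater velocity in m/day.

0.0200

Hydraulic gradient i = Δh / L = 2.34 / 2440 = 0.0009590.
Darcy flux q = K · i = 3.540 × 0.0009590 = 0.003395 m/day.
Seepage velocity v = q / n_e = 0.003395 / 0.17 = 0.01997 m/day.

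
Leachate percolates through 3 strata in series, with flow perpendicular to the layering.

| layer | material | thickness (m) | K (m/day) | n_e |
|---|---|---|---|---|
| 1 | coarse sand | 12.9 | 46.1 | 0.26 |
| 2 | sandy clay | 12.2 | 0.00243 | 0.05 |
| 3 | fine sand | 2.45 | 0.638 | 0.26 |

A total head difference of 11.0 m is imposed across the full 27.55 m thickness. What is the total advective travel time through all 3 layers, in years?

5.75

With flow normal to the layers, continuity requires the same specific discharge q through every layer.
Σ(b_i/K_i) = 12.9/46.1 + 12.2/0.00243 + 2.45/0.638 = 5025 d.
q = Δh / Σ(b_i/K_i) = 11.0 / 5025 = 0.002189 m/day.
In each layer the seepage velocity is v_i = q/n_i, so the layer transit time is t_i = b_i·n_i / q:
  layer 1 (coarse sand): t_1 = 12.9 × 0.26 / 0.002189 = 1532 d
  layer 2 (sandy clay): t_2 = 12.2 × 0.05 / 0.002189 = 278.6 d
  layer 3 (fine sand): t_3 = 2.45 × 0.26 / 0.002189 = 291.0 d
Total t = Σ t_i = 2102 days = 5.754 years.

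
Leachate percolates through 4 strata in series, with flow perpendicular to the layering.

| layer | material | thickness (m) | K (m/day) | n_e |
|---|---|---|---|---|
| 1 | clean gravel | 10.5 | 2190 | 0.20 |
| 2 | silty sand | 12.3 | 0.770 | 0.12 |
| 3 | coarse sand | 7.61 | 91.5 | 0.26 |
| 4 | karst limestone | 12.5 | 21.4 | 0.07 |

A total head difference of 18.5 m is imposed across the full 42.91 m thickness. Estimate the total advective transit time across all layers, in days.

5.79

With flow normal to the layers, continuity requires the same specific discharge q through every layer.
Σ(b_i/K_i) = 10.5/2190 + 12.3/0.770 + 7.61/91.5 + 12.5/21.4 = 16.65 d.
q = Δh / Σ(b_i/K_i) = 18.5 / 16.65 = 1.111 m/day.
In each layer the seepage velocity is v_i = q/n_i, so the layer transit time is t_i = b_i·n_i / q:
  layer 1 (clean gravel): t_1 = 10.5 × 0.20 / 1.111 = 1.890 d
  layer 2 (silty sand): t_2 = 12.3 × 0.12 / 1.111 = 1.328 d
  layer 3 (coarse sand): t_3 = 7.61 × 0.26 / 1.111 = 1.780 d
  layer 4 (karst limestone): t_4 = 12.5 × 0.07 / 1.111 = 0.7873 d
Total t = Σ t_i = 5.785 days.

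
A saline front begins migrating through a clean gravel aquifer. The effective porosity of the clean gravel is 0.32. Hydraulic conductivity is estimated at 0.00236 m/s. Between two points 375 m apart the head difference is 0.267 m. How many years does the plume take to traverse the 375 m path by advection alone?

Convert K: 0.00236 m/s × 86400 = 203.9 m/day.
Hydraulic gradient i = Δh / L = 0.267 / 375 = 0.0007120.
Darcy flux q = K · i = 203.9 × 0.0007120 = 0.1452 m/day.
Seepage velocity v = q / n_e = 0.1452 / 0.32 = 0.4537 m/day.
Travel time t = L / v = 375 / 0.4537 = 826.6 days = 2.263 years.

2.26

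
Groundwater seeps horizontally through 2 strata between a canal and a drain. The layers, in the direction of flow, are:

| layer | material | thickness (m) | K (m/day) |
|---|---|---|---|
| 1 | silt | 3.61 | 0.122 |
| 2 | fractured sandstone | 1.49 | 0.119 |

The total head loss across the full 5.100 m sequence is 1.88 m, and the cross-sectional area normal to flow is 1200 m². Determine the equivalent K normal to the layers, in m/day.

Flow is perpendicular to layering, so the layers act in series and the equivalent K is the thickness-weighted harmonic mean.
Total thickness L = 3.61 + 1.49 = 5.100 m.
Σ(b_i/K_i) = 3.61/0.122 + 1.49/0.119 = 42.11 d.
K_eq = L / Σ(b_i/K_i) = 5.100 / 42.11 = 0.1211 m/day.

0.121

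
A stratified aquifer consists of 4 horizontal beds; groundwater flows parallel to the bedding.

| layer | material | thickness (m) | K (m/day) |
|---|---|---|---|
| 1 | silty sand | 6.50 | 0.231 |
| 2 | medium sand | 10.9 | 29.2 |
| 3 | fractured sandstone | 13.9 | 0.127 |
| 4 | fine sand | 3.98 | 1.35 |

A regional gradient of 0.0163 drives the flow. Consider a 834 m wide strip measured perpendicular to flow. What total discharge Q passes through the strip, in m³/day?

4440

Flow is parallel to layering, so each bed carries its own Darcy discharge and the transmissivities add.
Σ(K_i·b_i) = 0.231×6.50 + 29.2×10.9 + 0.127×13.9 + 1.35×3.98 = 326.9 m²/day.
Hydraulic gradient i = 0.0163.
Q = Σ(K_i·b_i) · W · i = 326.9 × 834 × 0.01630 = 4444 m³/day.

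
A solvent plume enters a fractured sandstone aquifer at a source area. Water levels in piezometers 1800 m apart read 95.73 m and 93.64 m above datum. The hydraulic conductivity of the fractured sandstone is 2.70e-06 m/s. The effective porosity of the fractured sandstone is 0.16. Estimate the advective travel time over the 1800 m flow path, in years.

2910

Convert K: 2.70e-06 m/s × 86400 = 0.2333 m/day.
Hydraulic gradient i = (95.73 − 93.64) / 1800 = 2.09 / 1800 = 0.001161.
Darcy flux q = K · i = 0.2333 × 0.001161 = 0.0002709 m/day.
Seepage velocity v = q / n_e = 0.0002709 / 0.16 = 0.001693 m/day.
Travel time t = L / v = 1800 / 0.001693 = 1.063e+06 days = 2911 years.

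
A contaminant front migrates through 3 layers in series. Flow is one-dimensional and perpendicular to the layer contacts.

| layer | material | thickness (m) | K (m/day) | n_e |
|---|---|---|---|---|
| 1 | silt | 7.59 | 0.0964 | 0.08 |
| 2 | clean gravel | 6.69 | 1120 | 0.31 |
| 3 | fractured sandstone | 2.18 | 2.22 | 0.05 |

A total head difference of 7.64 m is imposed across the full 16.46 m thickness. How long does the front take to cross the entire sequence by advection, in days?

With flow normal to the layers, continuity requires the same specific discharge q through every layer.
Σ(b_i/K_i) = 7.59/0.0964 + 6.69/1120 + 2.18/2.22 = 79.72 d.
q = Δh / Σ(b_i/K_i) = 7.64 / 79.72 = 0.09583 m/day.
In each layer the seepage velocity is v_i = q/n_i, so the layer transit time is t_i = b_i·n_i / q:
  layer 1 (silt): t_1 = 7.59 × 0.08 / 0.09583 = 6.336 d
  layer 2 (clean gravel): t_2 = 6.69 × 0.31 / 0.09583 = 21.64 d
  layer 3 (fractured sandstone): t_3 = 2.18 × 0.05 / 0.09583 = 1.137 d
Total t = Σ t_i = 29.11 days.

29.1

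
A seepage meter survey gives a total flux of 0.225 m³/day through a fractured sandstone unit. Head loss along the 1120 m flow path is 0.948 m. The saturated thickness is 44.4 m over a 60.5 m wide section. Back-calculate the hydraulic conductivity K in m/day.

Cross-sectional area A = 60.5 × 44.4 = 2686 m².
Hydraulic gradient i = Δh / L = 0.948 / 1120 = 0.0008464.
From Q = K·A·i, K = Q / (A·i) = 0.225 / (2686 × 0.0008464) = 0.09896 m/day.

0.0990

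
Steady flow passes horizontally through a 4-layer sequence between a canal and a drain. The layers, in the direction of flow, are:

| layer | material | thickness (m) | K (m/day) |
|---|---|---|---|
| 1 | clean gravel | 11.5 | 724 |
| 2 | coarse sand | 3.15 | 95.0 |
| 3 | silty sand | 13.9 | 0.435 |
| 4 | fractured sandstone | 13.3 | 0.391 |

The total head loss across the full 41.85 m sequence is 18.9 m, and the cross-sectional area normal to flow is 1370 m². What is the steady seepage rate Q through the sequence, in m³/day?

392

Flow is perpendicular to layering, so the layers act in series and the equivalent K is the thickness-weighted harmonic mean.
Total thickness L = 11.5 + 3.15 + 13.9 + 13.3 = 41.85 m.
Σ(b_i/K_i) = 11.5/724 + 3.15/95.0 + 13.9/0.435 + 13.3/0.391 = 66.02 d.
K_eq = L / Σ(b_i/K_i) = 41.85 / 66.02 = 0.6339 m/day.
Q = K_eq · A · (Δh/L) = 0.6339 × 1370 × (18.9/41.85) = 392.2 m³/day.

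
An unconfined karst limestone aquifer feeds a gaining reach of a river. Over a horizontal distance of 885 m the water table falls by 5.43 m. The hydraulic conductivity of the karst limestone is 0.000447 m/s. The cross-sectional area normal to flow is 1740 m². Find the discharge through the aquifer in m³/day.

412

Convert K: 0.000447 m/s × 86400 = 38.62 m/day.
Hydraulic gradient i = Δh / L = 5.43 / 885 = 0.006136.
Darcy's law: Q = K · A · i = 38.62 × 1740 × 0.006136 = 412.3 m³/day.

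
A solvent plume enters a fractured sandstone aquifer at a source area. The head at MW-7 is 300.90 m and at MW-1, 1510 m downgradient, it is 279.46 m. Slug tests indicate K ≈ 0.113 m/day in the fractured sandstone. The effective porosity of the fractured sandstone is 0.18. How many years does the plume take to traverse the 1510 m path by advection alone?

Hydraulic gradient i = (300.90 − 279.46) / 1510 = 21.44 / 1510 = 0.01420.
Darcy flux q = K · i = 0.1130 × 0.01420 = 0.001604 m/day.
Seepage velocity v = q / n_e = 0.001604 / 0.18 = 0.008914 m/day.
Travel time t = L / v = 1510 / 0.008914 = 1.694e+05 days = 463.8 years.

464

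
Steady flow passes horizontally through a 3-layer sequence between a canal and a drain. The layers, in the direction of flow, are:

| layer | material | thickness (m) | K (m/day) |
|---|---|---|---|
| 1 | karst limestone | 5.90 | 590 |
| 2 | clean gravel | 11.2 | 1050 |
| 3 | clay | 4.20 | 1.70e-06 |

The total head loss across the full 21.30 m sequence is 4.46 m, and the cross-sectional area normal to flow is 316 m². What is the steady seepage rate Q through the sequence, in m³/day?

0.000570

Flow is perpendicular to layering, so the layers act in series and the equivalent K is the thickness-weighted harmonic mean.
Total thickness L = 5.90 + 11.2 + 4.20 = 21.30 m.
Σ(b_i/K_i) = 5.90/590 + 11.2/1050 + 4.20/1.70e-06 = 2.471e+06 d.
K_eq = L / Σ(b_i/K_i) = 21.30 / 2.471e+06 = 8.621e-06 m/day.
Q = K_eq · A · (Δh/L) = 8.621e-06 × 316 × (4.46/21.30) = 0.0005705 m³/day.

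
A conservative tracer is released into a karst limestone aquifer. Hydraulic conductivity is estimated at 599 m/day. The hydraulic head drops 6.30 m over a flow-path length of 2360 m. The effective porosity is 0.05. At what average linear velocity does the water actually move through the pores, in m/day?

Hydraulic gradient i = Δh / L = 6.30 / 2360 = 0.002669.
Darcy flux q = K · i = 599.0 × 0.002669 = 1.599 m/day.
Seepage velocity v = q / n_e = 1.599 / 0.05 = 31.98 m/day.

32.0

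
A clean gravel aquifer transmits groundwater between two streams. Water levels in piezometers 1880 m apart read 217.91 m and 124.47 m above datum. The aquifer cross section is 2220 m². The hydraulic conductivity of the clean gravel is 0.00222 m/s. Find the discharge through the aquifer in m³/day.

Convert K: 0.00222 m/s × 86400 = 191.8 m/day.
Hydraulic gradient i = (217.91 − 124.47) / 1880 = 93.44 / 1880 = 0.04970.
Darcy's law: Q = K · A · i = 191.8 × 2220 × 0.04970 = 21164 m³/day.

21200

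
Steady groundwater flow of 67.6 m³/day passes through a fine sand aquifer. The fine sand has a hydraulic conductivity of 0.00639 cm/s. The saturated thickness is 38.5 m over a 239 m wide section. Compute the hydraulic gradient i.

Convert K: 0.00639 cm/s × 864 = 5.521 m/day.
Cross-sectional area A = 239 × 38.5 = 9202 m².
From Q = K·A·i, i = Q / (K·A) = 67.6 / (5.521 × 9202) = 0.001331.

0.00133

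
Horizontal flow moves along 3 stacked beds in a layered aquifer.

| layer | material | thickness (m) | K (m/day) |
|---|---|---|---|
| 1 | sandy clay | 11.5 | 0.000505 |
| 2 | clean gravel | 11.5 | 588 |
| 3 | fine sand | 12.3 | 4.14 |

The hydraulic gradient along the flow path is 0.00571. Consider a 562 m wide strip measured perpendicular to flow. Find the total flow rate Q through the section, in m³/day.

Flow is parallel to layering, so each bed carries its own Darcy discharge and the transmissivities add.
Σ(K_i·b_i) = 0.000505×11.5 + 588×11.5 + 4.14×12.3 = 6813 m²/day.
Hydraulic gradient i = 0.00571.
Q = Σ(K_i·b_i) · W · i = 6813 × 562 × 0.005710 = 21863 m³/day.

21900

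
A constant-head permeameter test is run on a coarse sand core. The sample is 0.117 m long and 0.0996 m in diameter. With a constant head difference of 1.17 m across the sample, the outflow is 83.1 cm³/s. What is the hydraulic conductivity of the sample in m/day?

Cross-sectional area A = π·(d/2)² = π × (0.0996/2)² = 0.007791 m².
Convert discharge: 83.1 cm³/s = 8.310e-05 m³/s.
Darcy's law rearranged: K = Q·L / (A·Δh) = 8.310e-05 × 0.117 / (0.007791 × 1.17) = 0.001067 m/s = 92.15 m/day.

92.2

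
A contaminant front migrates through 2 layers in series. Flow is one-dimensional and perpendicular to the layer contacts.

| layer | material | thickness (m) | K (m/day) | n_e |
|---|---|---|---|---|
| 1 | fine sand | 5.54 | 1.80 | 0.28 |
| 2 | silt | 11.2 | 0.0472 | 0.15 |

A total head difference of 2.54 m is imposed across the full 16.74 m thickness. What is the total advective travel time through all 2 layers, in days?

306

With flow normal to the layers, continuity requires the same specific discharge q through every layer.
Σ(b_i/K_i) = 5.54/1.80 + 11.2/0.0472 = 240.4 d.
q = Δh / Σ(b_i/K_i) = 2.54 / 240.4 = 0.01057 m/day.
In each layer the seepage velocity is v_i = q/n_i, so the layer transit time is t_i = b_i·n_i / q:
  layer 1 (fine sand): t_1 = 5.54 × 0.28 / 0.01057 = 146.8 d
  layer 2 (silt): t_2 = 11.2 × 0.15 / 0.01057 = 159.0 d
Total t = Σ t_i = 305.8 days.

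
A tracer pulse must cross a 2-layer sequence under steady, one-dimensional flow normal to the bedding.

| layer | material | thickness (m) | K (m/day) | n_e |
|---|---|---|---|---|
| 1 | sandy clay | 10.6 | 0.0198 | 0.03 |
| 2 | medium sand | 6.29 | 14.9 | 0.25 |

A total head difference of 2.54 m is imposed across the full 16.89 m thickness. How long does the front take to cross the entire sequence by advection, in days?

With flow normal to the layers, continuity requires the same specific discharge q through every layer.
Σ(b_i/K_i) = 10.6/0.0198 + 6.29/14.9 = 535.8 d.
q = Δh / Σ(b_i/K_i) = 2.54 / 535.8 = 0.004741 m/day.
In each layer the seepage velocity is v_i = q/n_i, so the layer transit time is t_i = b_i·n_i / q:
  layer 1 (sandy clay): t_1 = 10.6 × 0.03 / 0.004741 = 67.08 d
  layer 2 (medium sand): t_2 = 6.29 × 0.25 / 0.004741 = 331.7 d
Total t = Σ t_i = 398.8 days.

399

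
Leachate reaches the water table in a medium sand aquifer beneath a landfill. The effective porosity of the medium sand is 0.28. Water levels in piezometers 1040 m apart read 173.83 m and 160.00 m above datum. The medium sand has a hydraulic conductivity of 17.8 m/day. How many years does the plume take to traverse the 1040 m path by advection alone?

3.37

Hydraulic gradient i = (173.83 − 160.00) / 1040 = 13.83 / 1040 = 0.01330.
Darcy flux q = K · i = 17.80 × 0.01330 = 0.2367 m/day.
Seepage velocity v = q / n_e = 0.2367 / 0.28 = 0.8454 m/day.
Travel time t = L / v = 1040 / 0.8454 = 1230 days = 3.368 years.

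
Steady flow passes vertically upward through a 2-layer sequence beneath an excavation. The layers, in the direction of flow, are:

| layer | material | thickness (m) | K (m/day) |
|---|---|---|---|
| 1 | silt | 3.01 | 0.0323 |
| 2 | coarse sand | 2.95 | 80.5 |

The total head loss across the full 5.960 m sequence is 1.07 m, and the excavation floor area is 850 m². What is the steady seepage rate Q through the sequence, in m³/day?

9.76

Flow is perpendicular to layering, so the layers act in series and the equivalent K is the thickness-weighted harmonic mean.
Total thickness L = 3.01 + 2.95 = 5.960 m.
Σ(b_i/K_i) = 3.01/0.0323 + 2.95/80.5 = 93.23 d.
K_eq = L / Σ(b_i/K_i) = 5.960 / 93.23 = 0.06393 m/day.
Q = K_eq · A · (Δh/L) = 0.06393 × 850 × (1.07/5.960) = 9.756 m³/day.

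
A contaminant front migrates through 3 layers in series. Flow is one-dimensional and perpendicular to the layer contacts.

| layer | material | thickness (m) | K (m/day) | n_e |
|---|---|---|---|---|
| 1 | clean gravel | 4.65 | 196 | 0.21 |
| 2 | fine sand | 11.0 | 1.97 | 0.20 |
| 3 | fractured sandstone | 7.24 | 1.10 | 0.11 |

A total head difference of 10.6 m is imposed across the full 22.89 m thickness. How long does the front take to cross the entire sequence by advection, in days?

With flow normal to the layers, continuity requires the same specific discharge q through every layer.
Σ(b_i/K_i) = 4.65/196 + 11.0/1.97 + 7.24/1.10 = 12.19 d.
q = Δh / Σ(b_i/K_i) = 10.6 / 12.19 = 0.8696 m/day.
In each layer the seepage velocity is v_i = q/n_i, so the layer transit time is t_i = b_i·n_i / q:
  layer 1 (clean gravel): t_1 = 4.65 × 0.21 / 0.8696 = 1.123 d
  layer 2 (fine sand): t_2 = 11.0 × 0.20 / 0.8696 = 2.530 d
  layer 3 (fractured sandstone): t_3 = 7.24 × 0.11 / 0.8696 = 0.9158 d
Total t = Σ t_i = 4.569 days.

4.57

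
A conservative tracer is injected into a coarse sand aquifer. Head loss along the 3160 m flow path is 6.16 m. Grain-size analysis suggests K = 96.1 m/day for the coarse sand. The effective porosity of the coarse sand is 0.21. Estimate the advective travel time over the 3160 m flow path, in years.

9.70

Hydraulic gradient i = Δh / L = 6.16 / 3160 = 0.001949.
Darcy flux q = K · i = 96.10 × 0.001949 = 0.1873 m/day.
Seepage velocity v = q / n_e = 0.1873 / 0.21 = 0.8921 m/day.
Travel time t = L / v = 3160 / 0.8921 = 3542 days = 9.698 years.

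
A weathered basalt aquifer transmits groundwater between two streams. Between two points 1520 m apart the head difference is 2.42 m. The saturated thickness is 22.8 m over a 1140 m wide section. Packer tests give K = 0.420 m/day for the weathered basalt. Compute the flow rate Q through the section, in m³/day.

Cross-sectional area A = 1140 × 22.8 = 25992 m².
Hydraulic gradient i = Δh / L = 2.42 / 1520 = 0.001592.
Darcy's law: Q = K · A · i = 0.4200 × 25992 × 0.001592 = 17.38 m³/day.

17.4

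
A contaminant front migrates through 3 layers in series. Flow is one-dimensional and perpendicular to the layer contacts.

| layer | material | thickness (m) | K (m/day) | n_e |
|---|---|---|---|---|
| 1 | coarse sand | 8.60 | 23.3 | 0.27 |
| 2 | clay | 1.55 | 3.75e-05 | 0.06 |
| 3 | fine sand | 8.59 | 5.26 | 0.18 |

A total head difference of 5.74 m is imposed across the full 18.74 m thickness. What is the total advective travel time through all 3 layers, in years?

78.1

With flow normal to the layers, continuity requires the same specific discharge q through every layer.
Σ(b_i/K_i) = 8.60/23.3 + 1.55/3.75e-05 + 8.59/5.26 = 41335 d.
q = Δh / Σ(b_i/K_i) = 5.74 / 41335 = 0.0001389 m/day.
In each layer the seepage velocity is v_i = q/n_i, so the layer transit time is t_i = b_i·n_i / q:
  layer 1 (coarse sand): t_1 = 8.60 × 0.27 / 0.0001389 = 16721 d
  layer 2 (clay): t_2 = 1.55 × 0.06 / 0.0001389 = 669.7 d
  layer 3 (fine sand): t_3 = 8.59 × 0.18 / 0.0001389 = 11135 d
Total t = Σ t_i = 28526 days = 78.10 years.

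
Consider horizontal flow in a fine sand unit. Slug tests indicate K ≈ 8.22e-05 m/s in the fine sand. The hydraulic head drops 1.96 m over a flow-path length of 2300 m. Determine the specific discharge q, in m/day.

0.00605

Convert K: 8.22e-05 m/s × 86400 = 7.102 m/day.
Hydraulic gradient i = Δh / L = 1.96 / 2300 = 0.0008522.
Specific discharge q = K · i = 7.102 × 0.0008522 = 0.006052 m/day.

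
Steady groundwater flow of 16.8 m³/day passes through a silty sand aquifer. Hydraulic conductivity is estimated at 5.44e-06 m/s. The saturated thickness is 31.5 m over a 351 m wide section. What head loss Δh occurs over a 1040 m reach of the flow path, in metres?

Convert K: 5.44e-06 m/s × 86400 = 0.4700 m/day.
Cross-sectional area A = 351 × 31.5 = 11056 m².
From Q = K·A·i, i = Q / (K·A) = 16.8 / (0.4700 × 11056) = 0.003233.
Head loss Δh = i · L = 0.003233 × 1040 = 3.362 m.

3.36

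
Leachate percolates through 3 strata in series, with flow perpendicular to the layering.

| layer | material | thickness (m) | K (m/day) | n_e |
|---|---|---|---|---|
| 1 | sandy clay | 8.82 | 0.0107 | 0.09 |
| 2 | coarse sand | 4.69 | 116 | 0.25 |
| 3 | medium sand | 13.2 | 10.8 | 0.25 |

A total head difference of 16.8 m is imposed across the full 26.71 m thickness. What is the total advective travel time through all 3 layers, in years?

With flow normal to the layers, continuity requires the same specific discharge q through every layer.
Σ(b_i/K_i) = 8.82/0.0107 + 4.69/116 + 13.2/10.8 = 825.6 d.
q = Δh / Σ(b_i/K_i) = 16.8 / 825.6 = 0.02035 m/day.
In each layer the seepage velocity is v_i = q/n_i, so the layer transit time is t_i = b_i·n_i / q:
  layer 1 (sandy clay): t_1 = 8.82 × 0.09 / 0.02035 = 39.01 d
  layer 2 (coarse sand): t_2 = 4.69 × 0.25 / 0.02035 = 57.62 d
  layer 3 (medium sand): t_3 = 13.2 × 0.25 / 0.02035 = 162.2 d
Total t = Σ t_i = 258.8 days = 0.7085 years.

0.709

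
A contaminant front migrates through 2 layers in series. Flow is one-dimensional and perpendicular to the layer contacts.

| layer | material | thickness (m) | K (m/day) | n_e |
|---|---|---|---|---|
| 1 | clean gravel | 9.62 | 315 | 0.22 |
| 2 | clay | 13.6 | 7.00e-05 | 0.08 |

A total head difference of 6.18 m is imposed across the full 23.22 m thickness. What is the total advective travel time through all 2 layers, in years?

276

With flow normal to the layers, continuity requires the same specific discharge q through every layer.
Σ(b_i/K_i) = 9.62/315 + 13.6/7.00e-05 = 1.943e+05 d.
q = Δh / Σ(b_i/K_i) = 6.18 / 1.943e+05 = 3.181e-05 m/day.
In each layer the seepage velocity is v_i = q/n_i, so the layer transit time is t_i = b_i·n_i / q:
  layer 1 (clean gravel): t_1 = 9.62 × 0.22 / 3.181e-05 = 66535 d
  layer 2 (clay): t_2 = 13.6 × 0.08 / 3.181e-05 = 34204 d
Total t = Σ t_i = 1.007e+05 days = 275.8 years.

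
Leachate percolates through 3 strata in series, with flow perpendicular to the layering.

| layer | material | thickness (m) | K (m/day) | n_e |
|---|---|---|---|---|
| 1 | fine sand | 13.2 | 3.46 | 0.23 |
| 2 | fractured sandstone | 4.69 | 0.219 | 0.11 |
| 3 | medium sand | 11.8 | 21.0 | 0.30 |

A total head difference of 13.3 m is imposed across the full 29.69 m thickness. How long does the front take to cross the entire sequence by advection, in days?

13.8

With flow normal to the layers, continuity requires the same specific discharge q through every layer.
Σ(b_i/K_i) = 13.2/3.46 + 4.69/0.219 + 11.8/21.0 = 25.79 d.
q = Δh / Σ(b_i/K_i) = 13.3 / 25.79 = 0.5157 m/day.
In each layer the seepage velocity is v_i = q/n_i, so the layer transit time is t_i = b_i·n_i / q:
  layer 1 (fine sand): t_1 = 13.2 × 0.23 / 0.5157 = 5.888 d
  layer 2 (fractured sandstone): t_2 = 4.69 × 0.11 / 0.5157 = 1.000 d
  layer 3 (medium sand): t_3 = 11.8 × 0.30 / 0.5157 = 6.865 d
Total t = Σ t_i = 13.75 days.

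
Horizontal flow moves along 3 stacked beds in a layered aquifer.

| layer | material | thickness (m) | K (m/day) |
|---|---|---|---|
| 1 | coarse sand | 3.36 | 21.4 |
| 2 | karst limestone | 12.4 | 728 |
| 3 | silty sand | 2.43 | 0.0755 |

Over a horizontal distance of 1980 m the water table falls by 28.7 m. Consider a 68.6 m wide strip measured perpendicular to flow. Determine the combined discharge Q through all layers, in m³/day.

9050

Flow is parallel to layering, so each bed carries its own Darcy discharge and the transmissivities add.
Σ(K_i·b_i) = 21.4×3.36 + 728×12.4 + 0.0755×2.43 = 9099 m²/day.
Hydraulic gradient i = Δh / L = 28.7 / 1980 = 0.01449.
Q = Σ(K_i·b_i) · W · i = 9099 × 68.6 × 0.01449 = 9048 m³/day.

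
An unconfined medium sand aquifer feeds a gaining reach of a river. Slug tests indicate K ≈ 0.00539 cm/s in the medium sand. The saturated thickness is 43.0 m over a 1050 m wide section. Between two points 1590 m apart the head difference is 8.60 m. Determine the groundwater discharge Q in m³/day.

1140

Convert K: 0.00539 cm/s × 864 = 4.657 m/day.
Cross-sectional area A = 1050 × 43.0 = 45150 m².
Hydraulic gradient i = Δh / L = 8.60 / 1590 = 0.005409.
Darcy's law: Q = K · A · i = 4.657 × 45150 × 0.005409 = 1137 m³/day.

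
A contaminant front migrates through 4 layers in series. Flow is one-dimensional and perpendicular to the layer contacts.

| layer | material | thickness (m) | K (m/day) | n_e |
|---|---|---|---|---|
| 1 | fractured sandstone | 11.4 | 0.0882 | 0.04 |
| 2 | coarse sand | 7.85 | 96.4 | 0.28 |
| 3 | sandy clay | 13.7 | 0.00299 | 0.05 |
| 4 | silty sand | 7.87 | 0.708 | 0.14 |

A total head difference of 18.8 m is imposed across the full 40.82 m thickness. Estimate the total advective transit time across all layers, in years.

With flow normal to the layers, continuity requires the same specific discharge q through every layer.
Σ(b_i/K_i) = 11.4/0.0882 + 7.85/96.4 + 13.7/0.00299 + 7.87/0.708 = 4722 d.
q = Δh / Σ(b_i/K_i) = 18.8 / 4722 = 0.003981 m/day.
In each layer the seepage velocity is v_i = q/n_i, so the layer transit time is t_i = b_i·n_i / q:
  layer 1 (fractured sandstone): t_1 = 11.4 × 0.04 / 0.003981 = 114.5 d
  layer 2 (coarse sand): t_2 = 7.85 × 0.28 / 0.003981 = 552.1 d
  layer 3 (sandy clay): t_3 = 13.7 × 0.05 / 0.003981 = 172.1 d
  layer 4 (silty sand): t_4 = 7.87 × 0.14 / 0.003981 = 276.8 d
Total t = Σ t_i = 1115 days = 3.054 years.

3.05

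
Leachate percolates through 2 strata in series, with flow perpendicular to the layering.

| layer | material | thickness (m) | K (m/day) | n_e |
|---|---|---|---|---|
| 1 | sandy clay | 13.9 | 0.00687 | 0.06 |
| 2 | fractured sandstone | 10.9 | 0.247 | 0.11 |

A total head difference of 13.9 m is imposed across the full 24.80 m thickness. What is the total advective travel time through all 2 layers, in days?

302

With flow normal to the layers, continuity requires the same specific discharge q through every layer.
Σ(b_i/K_i) = 13.9/0.00687 + 10.9/0.247 = 2067 d.
q = Δh / Σ(b_i/K_i) = 13.9 / 2067 = 0.006723 m/day.
In each layer the seepage velocity is v_i = q/n_i, so the layer transit time is t_i = b_i·n_i / q:
  layer 1 (sandy clay): t_1 = 13.9 × 0.06 / 0.006723 = 124.0 d
  layer 2 (fractured sandstone): t_2 = 10.9 × 0.11 / 0.006723 = 178.3 d
Total t = Σ t_i = 302.4 days.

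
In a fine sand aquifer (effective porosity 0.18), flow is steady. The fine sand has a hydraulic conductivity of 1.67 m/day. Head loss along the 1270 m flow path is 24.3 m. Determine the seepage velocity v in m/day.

0.178

Hydraulic gradient i = Δh / L = 24.3 / 1270 = 0.01913.
Darcy flux q = K · i = 1.670 × 0.01913 = 0.03195 m/day.
Seepage velocity v = q / n_e = 0.03195 / 0.18 = 0.1775 m/day.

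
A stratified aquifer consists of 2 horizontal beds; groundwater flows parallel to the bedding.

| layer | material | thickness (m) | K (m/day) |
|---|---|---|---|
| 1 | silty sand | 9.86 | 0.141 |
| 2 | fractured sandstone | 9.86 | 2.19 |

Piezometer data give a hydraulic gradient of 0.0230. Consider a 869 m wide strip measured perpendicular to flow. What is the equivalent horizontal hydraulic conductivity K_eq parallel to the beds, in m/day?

1.17

Flow is parallel to layering, so each bed carries its own Darcy discharge and the transmissivities add.
Σ(K_i·b_i) = 0.141×9.86 + 2.19×9.86 = 22.98 m²/day.
Total thickness b = 19.72 m, so K_eq = Σ(K_i·b_i)/b = 1.165 m/day.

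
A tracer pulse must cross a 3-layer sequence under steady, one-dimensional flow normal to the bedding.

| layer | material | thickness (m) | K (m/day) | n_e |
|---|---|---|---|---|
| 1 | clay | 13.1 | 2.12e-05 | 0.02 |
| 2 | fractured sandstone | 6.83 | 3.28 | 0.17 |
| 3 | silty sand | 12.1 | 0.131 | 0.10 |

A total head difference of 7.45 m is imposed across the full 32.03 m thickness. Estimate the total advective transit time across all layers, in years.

598

With flow normal to the layers, continuity requires the same specific discharge q through every layer.
Σ(b_i/K_i) = 13.1/2.12e-05 + 6.83/3.28 + 12.1/0.131 = 6.180e+05 d.
q = Δh / Σ(b_i/K_i) = 7.45 / 6.180e+05 = 1.205e-05 m/day.
In each layer the seepage velocity is v_i = q/n_i, so the layer transit time is t_i = b_i·n_i / q:
  layer 1 (clay): t_1 = 13.1 × 0.02 / 1.205e-05 = 21734 d
  layer 2 (fractured sandstone): t_2 = 6.83 × 0.17 / 1.205e-05 = 96320 d
  layer 3 (silty sand): t_3 = 12.1 × 0.10 / 1.205e-05 = 1.004e+05 d
Total t = Σ t_i = 2.184e+05 days = 598.0 years.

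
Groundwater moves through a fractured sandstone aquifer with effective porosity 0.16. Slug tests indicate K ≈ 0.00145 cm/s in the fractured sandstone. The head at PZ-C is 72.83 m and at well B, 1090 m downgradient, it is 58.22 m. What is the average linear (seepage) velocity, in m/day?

0.105

Convert K: 0.00145 cm/s × 864 = 1.253 m/day.
Hydraulic gradient i = (72.83 − 58.22) / 1090 = 14.61 / 1090 = 0.01340.
Darcy flux q = K · i = 1.253 × 0.01340 = 0.01679 m/day.
Seepage velocity v = q / n_e = 0.01679 / 0.16 = 0.1050 m/day.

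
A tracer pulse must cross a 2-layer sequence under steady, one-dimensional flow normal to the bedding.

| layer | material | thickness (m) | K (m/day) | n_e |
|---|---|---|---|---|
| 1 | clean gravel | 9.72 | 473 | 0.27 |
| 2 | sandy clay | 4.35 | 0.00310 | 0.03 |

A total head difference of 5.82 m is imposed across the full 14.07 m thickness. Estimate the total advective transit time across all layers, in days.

664

With flow normal to the layers, continuity requires the same specific discharge q through every layer.
Σ(b_i/K_i) = 9.72/473 + 4.35/0.00310 = 1403 d.
q = Δh / Σ(b_i/K_i) = 5.82 / 1403 = 0.004148 m/day.
In each layer the seepage velocity is v_i = q/n_i, so the layer transit time is t_i = b_i·n_i / q:
  layer 1 (clean gravel): t_1 = 9.72 × 0.27 / 0.004148 = 632.8 d
  layer 2 (sandy clay): t_2 = 4.35 × 0.03 / 0.004148 = 31.46 d
Total t = Σ t_i = 664.2 days.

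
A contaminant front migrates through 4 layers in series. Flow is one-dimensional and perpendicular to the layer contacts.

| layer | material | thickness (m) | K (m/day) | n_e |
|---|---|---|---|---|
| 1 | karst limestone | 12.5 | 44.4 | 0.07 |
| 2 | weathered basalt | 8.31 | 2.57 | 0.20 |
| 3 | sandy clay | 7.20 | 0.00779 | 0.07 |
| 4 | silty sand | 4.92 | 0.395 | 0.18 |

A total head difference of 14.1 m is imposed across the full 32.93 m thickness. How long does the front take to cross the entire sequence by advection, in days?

With flow normal to the layers, continuity requires the same specific discharge q through every layer.
Σ(b_i/K_i) = 12.5/44.4 + 8.31/2.57 + 7.20/0.00779 + 4.92/0.395 = 940.2 d.
q = Δh / Σ(b_i/K_i) = 14.1 / 940.2 = 0.01500 m/day.
In each layer the seepage velocity is v_i = q/n_i, so the layer transit time is t_i = b_i·n_i / q:
  layer 1 (karst limestone): t_1 = 12.5 × 0.07 / 0.01500 = 58.35 d
  layer 2 (weathered basalt): t_2 = 8.31 × 0.20 / 0.01500 = 110.8 d
  layer 3 (sandy clay): t_3 = 7.20 × 0.07 / 0.01500 = 33.61 d
  layer 4 (silty sand): t_4 = 4.92 × 0.18 / 0.01500 = 59.05 d
Total t = Σ t_i = 261.8 days.

262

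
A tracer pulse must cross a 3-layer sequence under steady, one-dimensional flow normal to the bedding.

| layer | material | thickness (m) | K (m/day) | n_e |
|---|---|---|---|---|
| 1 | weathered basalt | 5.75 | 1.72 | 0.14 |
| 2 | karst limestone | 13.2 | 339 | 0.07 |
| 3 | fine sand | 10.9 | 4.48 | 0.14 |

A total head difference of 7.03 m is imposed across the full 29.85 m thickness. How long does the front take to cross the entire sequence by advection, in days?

2.69

With flow normal to the layers, continuity requires the same specific discharge q through every layer.
Σ(b_i/K_i) = 5.75/1.72 + 13.2/339 + 10.9/4.48 = 5.815 d.
q = Δh / Σ(b_i/K_i) = 7.03 / 5.815 = 1.209 m/day.
In each layer the seepage velocity is v_i = q/n_i, so the layer transit time is t_i = b_i·n_i / q:
  layer 1 (weathered basalt): t_1 = 5.75 × 0.14 / 1.209 = 0.6659 d
  layer 2 (karst limestone): t_2 = 13.2 × 0.07 / 1.209 = 0.7643 d
  layer 3 (fine sand): t_3 = 10.9 × 0.14 / 1.209 = 1.262 d
Total t = Σ t_i = 2.692 days.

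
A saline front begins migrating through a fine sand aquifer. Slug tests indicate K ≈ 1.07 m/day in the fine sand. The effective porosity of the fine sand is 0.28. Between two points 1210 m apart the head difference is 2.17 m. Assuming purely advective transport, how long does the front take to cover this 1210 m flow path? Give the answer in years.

Hydraulic gradient i = Δh / L = 2.17 / 1210 = 0.001793.
Darcy flux q = K · i = 1.070 × 0.001793 = 0.001919 m/day.
Seepage velocity v = q / n_e = 0.001919 / 0.28 = 0.006853 m/day.
Travel time t = L / v = 1210 / 0.006853 = 1.766e+05 days = 483.4 years.

483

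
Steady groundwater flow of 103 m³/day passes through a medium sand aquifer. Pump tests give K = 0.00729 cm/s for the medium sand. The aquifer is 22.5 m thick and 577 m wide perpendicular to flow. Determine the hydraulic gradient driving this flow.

0.00126

Convert K: 0.00729 cm/s × 864 = 6.299 m/day.
Cross-sectional area A = 577 × 22.5 = 12982 m².
From Q = K·A·i, i = Q / (K·A) = 103 / (6.299 × 12982) = 0.001260.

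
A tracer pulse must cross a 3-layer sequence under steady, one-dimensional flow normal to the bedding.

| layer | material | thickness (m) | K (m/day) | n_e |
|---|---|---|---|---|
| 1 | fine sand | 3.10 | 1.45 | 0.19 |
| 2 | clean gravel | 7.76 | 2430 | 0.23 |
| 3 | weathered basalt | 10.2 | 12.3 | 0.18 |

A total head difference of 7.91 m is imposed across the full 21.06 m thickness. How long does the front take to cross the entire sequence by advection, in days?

1.58

With flow normal to the layers, continuity requires the same specific discharge q through every layer.
Σ(b_i/K_i) = 3.10/1.45 + 7.76/2430 + 10.2/12.3 = 2.970 d.
q = Δh / Σ(b_i/K_i) = 7.91 / 2.970 = 2.663 m/day.
In each layer the seepage velocity is v_i = q/n_i, so the layer transit time is t_i = b_i·n_i / q:
  layer 1 (fine sand): t_1 = 3.10 × 0.19 / 2.663 = 0.2212 d
  layer 2 (clean gravel): t_2 = 7.76 × 0.23 / 2.663 = 0.6702 d
  layer 3 (weathered basalt): t_3 = 10.2 × 0.18 / 2.663 = 0.6895 d
Total t = Σ t_i = 1.581 days.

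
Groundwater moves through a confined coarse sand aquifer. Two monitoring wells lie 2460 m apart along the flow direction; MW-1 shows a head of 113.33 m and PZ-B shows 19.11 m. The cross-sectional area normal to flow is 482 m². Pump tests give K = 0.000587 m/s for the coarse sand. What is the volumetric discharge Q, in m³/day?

936

Convert K: 0.000587 m/s × 86400 = 50.72 m/day.
Hydraulic gradient i = (113.33 − 19.11) / 2460 = 94.22 / 2460 = 0.03830.
Darcy's law: Q = K · A · i = 50.72 × 482.0 × 0.03830 = 936.3 m³/day.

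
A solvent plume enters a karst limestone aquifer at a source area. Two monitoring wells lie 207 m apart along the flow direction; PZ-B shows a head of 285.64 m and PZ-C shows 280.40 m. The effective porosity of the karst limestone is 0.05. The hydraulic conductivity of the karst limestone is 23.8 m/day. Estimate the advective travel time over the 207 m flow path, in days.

17.2

Hydraulic gradient i = (285.64 − 280.40) / 207 = 5.24 / 207 = 0.02531.
Darcy flux q = K · i = 23.80 × 0.02531 = 0.6025 m/day.
Seepage velocity v = q / n_e = 0.6025 / 0.05 = 12.05 m/day.
Travel time t = L / v = 207 / 12.05 = 17.18 days.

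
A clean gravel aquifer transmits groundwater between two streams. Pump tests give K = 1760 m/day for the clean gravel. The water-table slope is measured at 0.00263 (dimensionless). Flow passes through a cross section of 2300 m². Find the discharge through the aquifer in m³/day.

10600

Hydraulic gradient i = 0.00263.
Darcy's law: Q = K · A · i = 1760 × 2300 × 0.002630 = 10646 m³/day.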